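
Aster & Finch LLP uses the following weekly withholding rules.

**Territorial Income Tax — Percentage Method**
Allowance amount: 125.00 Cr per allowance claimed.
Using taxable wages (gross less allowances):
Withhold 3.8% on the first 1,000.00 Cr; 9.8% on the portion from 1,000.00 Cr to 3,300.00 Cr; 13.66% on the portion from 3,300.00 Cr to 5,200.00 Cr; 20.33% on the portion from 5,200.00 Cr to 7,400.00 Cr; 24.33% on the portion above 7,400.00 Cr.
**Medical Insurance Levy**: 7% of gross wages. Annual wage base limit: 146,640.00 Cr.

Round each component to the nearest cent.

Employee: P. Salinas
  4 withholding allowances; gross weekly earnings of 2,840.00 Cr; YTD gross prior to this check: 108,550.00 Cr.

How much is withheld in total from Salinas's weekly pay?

368.12 Cr

Territorial Income Tax: taxable = 2,840.00 Cr − 4×125.00 Cr = 2,340.00 Cr
  38.00 Cr + 9.8% × (2,340.00 Cr − 1,000.00 Cr) = 38.00 Cr + 9.8% × 1,340.00 Cr = 169.32 Cr
Medical Insurance Levy: 7% × 2,840.00 Cr = 198.80 Cr
Total: 169.32 Cr + 198.80 Cr = 368.12 Cr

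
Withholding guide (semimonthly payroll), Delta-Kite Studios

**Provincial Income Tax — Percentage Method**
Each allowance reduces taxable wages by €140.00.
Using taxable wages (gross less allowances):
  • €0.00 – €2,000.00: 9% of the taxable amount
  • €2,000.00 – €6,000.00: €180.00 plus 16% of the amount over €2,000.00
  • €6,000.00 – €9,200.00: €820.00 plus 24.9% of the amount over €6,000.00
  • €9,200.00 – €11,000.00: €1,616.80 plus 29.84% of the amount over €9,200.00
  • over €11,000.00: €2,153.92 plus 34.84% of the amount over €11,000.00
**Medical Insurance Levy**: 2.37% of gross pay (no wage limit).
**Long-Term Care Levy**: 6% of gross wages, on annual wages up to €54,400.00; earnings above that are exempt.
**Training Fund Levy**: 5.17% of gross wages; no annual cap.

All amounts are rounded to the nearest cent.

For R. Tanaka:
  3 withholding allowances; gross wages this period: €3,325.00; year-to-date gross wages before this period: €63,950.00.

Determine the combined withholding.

Provincial Income Tax: taxable = €3,325.00 − 3×€140.00 = €2,905.00
  €180.00 + 16% × (€2,905.00 − €2,000.00) = €180.00 + 16% × €905.00 = €324.80
Medical Insurance Levy: 2.37% × €3,325.00 = €78.80
Long-Term Care Levy: YTD €63,950.00 ≥ cap €54,400.00 → €0.00
Training Fund Levy: 5.17% × €3,325.00 = €171.90
Total: €324.80 + €78.80 + €0.00 + €171.90 = €575.50

€575.50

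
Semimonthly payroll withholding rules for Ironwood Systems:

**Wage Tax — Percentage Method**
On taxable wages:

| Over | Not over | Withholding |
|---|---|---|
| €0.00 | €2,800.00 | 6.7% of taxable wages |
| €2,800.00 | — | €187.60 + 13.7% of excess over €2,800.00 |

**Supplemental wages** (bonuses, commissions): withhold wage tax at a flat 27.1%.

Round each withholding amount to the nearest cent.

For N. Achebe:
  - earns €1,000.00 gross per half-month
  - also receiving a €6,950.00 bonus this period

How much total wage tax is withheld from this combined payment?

€1,950.45

Wage Tax: taxable = €1,000.00
  6.7% × €1,000.00 = €67.00
Supplemental (27.1% flat on bonus): 27.1% × €6,950.00 = €1,883.45
Total wage tax: €67.00 + €1,883.45 = €1,950.45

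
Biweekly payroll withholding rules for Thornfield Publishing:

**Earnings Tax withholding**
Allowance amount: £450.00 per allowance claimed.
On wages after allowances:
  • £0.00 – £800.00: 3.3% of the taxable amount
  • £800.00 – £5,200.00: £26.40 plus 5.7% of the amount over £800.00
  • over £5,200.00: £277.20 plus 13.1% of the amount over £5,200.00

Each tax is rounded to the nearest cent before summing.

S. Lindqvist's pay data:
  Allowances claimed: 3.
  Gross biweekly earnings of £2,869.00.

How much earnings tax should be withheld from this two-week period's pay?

£67.38

Earnings Tax: taxable = £2,869.00 − 3×£450.00 = £1,519.00
  £26.40 + 5.7% × (£1,519.00 − £800.00) = £26.40 + 5.7% × £719.00 = £67.38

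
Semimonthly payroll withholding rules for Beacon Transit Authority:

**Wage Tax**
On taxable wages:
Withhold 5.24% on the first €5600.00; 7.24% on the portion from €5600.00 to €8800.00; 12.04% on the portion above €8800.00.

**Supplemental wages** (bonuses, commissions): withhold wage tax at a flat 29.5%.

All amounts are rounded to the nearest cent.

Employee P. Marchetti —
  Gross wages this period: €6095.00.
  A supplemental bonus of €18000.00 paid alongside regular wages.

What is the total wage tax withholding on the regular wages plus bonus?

Wage Tax: taxable = €6095.00
  €293.44 + 7.24% × (€6095.00 − €5600.00) = €293.44 + 7.24% × €495.00 = €329.28
Supplemental (29.5% flat on bonus): 29.5% × €18000.00 = €5310.00
Total wage tax: €329.28 + €5310.00 = €5639.28

€5639.28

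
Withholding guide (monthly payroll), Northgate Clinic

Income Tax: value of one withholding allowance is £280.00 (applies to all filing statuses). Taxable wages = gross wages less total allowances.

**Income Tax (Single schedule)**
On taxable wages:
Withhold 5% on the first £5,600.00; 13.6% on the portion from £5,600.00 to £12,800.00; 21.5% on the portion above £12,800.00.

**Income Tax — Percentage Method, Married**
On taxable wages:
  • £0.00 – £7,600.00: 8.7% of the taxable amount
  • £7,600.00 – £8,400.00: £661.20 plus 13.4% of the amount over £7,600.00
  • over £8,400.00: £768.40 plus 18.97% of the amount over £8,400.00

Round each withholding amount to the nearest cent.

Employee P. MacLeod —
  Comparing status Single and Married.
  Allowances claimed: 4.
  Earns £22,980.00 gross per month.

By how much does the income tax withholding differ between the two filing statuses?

£114.66

Income Tax (Single): taxable = £22,980.00 − 4×£280.00 = £21,860.00
  £1,259.20 + 21.5% × (£21,860.00 − £12,800.00) = £1,259.20 + 21.5% × £9,060.00 = £3,207.10
Income Tax (Married): taxable = £22,980.00 − 4×£280.00 = £21,860.00
  £768.40 + 18.97% × (£21,860.00 − £8,400.00) = £768.40 + 18.97% × £13,460.00 = £3,321.76
Difference: |£3,207.10 − £3,321.76| = £114.66 (higher under Married)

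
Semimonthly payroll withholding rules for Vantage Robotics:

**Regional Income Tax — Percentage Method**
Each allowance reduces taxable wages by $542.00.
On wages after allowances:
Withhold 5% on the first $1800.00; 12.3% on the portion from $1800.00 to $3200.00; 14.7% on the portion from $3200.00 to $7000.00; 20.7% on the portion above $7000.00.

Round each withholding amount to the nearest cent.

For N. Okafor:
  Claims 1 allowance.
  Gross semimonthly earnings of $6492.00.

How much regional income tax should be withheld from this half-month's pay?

Regional Income Tax: taxable = $6492.00 − 1×$542.00 = $5950.00
  $262.20 + 14.7% × ($5950.00 − $3200.00) = $262.20 + 14.7% × $2750.00 = $666.45

$666.45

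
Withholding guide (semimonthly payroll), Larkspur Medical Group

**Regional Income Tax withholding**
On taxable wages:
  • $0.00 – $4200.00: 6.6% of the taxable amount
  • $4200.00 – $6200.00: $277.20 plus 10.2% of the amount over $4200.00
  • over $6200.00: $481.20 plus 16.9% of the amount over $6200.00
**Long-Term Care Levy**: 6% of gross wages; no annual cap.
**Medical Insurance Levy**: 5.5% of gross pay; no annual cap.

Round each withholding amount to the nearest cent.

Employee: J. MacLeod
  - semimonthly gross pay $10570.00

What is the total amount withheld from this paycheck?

$2435.28

Regional Income Tax: taxable = $10570.00
  $481.20 + 16.9% × ($10570.00 − $6200.00) = $481.20 + 16.9% × $4370.00 = $1219.73
Long-Term Care Levy: 6% × $10570.00 = $634.20
Medical Insurance Levy: 5.5% × $10570.00 = $581.35
Total: $1219.73 + $634.20 + $581.35 = $2435.28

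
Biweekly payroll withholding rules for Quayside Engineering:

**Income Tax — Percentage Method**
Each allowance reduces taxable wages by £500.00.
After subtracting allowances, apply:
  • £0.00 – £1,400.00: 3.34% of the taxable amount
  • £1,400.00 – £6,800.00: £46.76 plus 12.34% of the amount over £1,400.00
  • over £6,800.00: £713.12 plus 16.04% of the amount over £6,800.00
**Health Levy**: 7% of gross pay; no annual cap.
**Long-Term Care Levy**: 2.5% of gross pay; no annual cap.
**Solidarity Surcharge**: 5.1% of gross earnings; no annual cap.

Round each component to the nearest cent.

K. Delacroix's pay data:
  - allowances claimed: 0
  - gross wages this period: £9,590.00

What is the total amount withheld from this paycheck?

Income Tax: taxable = £9,590.00
  £713.12 + 16.04% × (£9,590.00 − £6,800.00) = £713.12 + 16.04% × £2,790.00 = £1,160.64
Health Levy: 7% × £9,590.00 = £671.30
Long-Term Care Levy: 2.5% × £9,590.00 = £239.75
Solidarity Surcharge: 5.1% × £9,590.00 = £489.09
Total: £1,160.64 + £671.30 + £239.75 + £489.09 = £2,560.78

£2,560.78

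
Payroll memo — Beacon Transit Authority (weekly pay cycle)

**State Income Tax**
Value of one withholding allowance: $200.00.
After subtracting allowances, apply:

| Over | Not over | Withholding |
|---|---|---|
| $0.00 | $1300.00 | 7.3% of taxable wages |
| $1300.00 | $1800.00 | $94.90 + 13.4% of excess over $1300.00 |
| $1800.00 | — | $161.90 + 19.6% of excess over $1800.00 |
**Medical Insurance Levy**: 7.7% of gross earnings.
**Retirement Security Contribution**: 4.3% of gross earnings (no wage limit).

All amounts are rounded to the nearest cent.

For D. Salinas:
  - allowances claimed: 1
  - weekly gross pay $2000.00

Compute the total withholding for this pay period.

$401.90

State Income Tax: taxable = $2000.00 − 1×$200.00 = $1800.00
  $94.90 + 13.4% × ($1800.00 − $1300.00) = $94.90 + 13.4% × $500.00 = $161.90
Medical Insurance Levy: 7.7% × $2000.00 = $154.00
Retirement Security Contribution: 4.3% × $2000.00 = $86.00
Total: $161.90 + $154.00 + $86.00 = $401.90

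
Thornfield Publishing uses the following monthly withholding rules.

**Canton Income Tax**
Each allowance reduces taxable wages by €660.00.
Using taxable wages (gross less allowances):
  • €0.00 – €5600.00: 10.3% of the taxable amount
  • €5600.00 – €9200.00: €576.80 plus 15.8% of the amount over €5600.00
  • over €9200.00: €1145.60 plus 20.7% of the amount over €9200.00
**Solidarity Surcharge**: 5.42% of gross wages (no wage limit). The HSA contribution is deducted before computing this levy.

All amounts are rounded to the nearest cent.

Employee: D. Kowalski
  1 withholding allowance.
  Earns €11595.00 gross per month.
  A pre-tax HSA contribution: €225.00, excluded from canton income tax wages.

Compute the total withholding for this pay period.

Canton Income Tax: taxable = €11595.00 − €225.00 − 1×€660.00 = €10710.00
  €1145.60 + 20.7% × (€10710.00 − €9200.00) = €1145.60 + 20.7% × €1510.00 = €1458.17
Solidarity Surcharge: 5.42% × €11370.00 = €616.25
Total: €1458.17 + €616.25 = €2074.42

€2074.42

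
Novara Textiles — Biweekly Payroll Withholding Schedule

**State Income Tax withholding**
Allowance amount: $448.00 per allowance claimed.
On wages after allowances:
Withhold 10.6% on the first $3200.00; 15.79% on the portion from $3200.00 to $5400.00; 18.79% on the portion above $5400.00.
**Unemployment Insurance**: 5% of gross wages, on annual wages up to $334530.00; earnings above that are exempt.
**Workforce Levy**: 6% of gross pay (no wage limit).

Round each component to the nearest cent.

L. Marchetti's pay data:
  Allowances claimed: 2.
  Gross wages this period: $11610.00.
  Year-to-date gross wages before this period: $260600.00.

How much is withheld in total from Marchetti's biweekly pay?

$2962.18

State Income Tax: taxable = $11610.00 − 2×$448.00 = $10714.00
  $686.58 + 18.79% × ($10714.00 − $5400.00) = $686.58 + 18.79% × $5314.00 = $1685.08
Unemployment Insurance: 5% × $11610.00 = $580.50
Workforce Levy: 6% × $11610.00 = $696.60
Total: $1685.08 + $580.50 + $696.60 = $2962.18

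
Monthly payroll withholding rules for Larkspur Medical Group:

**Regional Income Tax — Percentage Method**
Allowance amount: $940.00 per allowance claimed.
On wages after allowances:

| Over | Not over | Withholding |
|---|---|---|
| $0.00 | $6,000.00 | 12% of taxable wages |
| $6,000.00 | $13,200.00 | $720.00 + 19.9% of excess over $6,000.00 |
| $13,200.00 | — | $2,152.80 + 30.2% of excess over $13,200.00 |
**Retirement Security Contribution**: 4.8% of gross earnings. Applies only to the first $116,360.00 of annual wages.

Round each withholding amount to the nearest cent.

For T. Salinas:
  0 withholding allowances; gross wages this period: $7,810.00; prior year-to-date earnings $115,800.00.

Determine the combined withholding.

$1,107.07

Regional Income Tax: taxable = $7,810.00
  $720.00 + 19.9% × ($7,810.00 − $6,000.00) = $720.00 + 19.9% × $1,810.00 = $1,080.19
Retirement Security Contribution: cap $116,360.00 − YTD $115,800.00 = $560.00 subject; 4.8% × $560.00 = $26.88
Total: $1,080.19 + $26.88 = $1,107.07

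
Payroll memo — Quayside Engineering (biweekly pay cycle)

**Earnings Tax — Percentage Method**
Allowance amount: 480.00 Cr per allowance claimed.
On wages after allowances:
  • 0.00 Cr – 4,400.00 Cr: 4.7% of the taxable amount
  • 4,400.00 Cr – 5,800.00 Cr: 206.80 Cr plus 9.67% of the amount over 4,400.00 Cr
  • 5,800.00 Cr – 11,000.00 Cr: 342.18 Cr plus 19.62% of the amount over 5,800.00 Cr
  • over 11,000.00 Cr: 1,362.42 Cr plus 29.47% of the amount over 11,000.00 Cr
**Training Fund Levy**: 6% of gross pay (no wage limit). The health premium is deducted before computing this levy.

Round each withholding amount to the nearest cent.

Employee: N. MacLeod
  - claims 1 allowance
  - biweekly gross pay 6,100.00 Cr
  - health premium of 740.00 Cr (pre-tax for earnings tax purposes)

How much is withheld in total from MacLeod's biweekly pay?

Earnings Tax: taxable = 6,100.00 Cr − 740.00 Cr − 1×480.00 Cr = 4,880.00 Cr
  206.80 Cr + 9.67% × (4,880.00 Cr − 4,400.00 Cr) = 206.80 Cr + 9.67% × 480.00 Cr = 253.22 Cr
Training Fund Levy: 6% × 5,360.00 Cr = 321.60 Cr
Total: 253.22 Cr + 321.60 Cr = 574.82 Cr

574.82 Cr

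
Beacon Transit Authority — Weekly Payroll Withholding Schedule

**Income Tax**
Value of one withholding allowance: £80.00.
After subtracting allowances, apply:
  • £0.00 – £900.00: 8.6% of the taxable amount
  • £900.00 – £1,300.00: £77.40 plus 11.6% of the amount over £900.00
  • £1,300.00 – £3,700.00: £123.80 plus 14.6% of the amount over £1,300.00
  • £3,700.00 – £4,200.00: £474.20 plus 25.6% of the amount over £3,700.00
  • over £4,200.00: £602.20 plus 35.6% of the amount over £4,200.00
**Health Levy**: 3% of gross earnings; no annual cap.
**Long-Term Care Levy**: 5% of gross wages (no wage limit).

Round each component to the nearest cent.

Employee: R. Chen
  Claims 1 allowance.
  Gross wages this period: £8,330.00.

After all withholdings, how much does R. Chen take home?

£5,619.60

Income Tax: taxable = £8,330.00 − 1×£80.00 = £8,250.00
  £602.20 + 35.6% × (£8,250.00 − £4,200.00) = £602.20 + 35.6% × £4,050.00 = £2,044.00
Health Levy: 3% × £8,330.00 = £249.90
Long-Term Care Levy: 5% × £8,330.00 = £416.50
Total withheld: £2,044.00 + £249.90 + £416.50 = £2,710.40
Net pay: £8,330.00 − £2,710.40 = £5,619.60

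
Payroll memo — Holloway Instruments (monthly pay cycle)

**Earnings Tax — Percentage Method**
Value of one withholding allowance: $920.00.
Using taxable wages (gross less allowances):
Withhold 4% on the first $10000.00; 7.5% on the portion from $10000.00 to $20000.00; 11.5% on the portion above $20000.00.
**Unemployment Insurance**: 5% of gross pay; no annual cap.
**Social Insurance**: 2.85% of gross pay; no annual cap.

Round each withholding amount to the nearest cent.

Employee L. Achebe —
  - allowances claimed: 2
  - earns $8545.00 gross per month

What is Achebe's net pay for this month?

$7606.02

Earnings Tax: taxable = $8545.00 − 2×$920.00 = $6705.00
  4% × $6705.00 = $268.20
Unemployment Insurance: 5% × $8545.00 = $427.25
Social Insurance: 2.85% × $8545.00 = $243.53
Total withheld: $268.20 + $427.25 + $243.53 = $938.98
Net pay: $8545.00 − $938.98 = $7606.02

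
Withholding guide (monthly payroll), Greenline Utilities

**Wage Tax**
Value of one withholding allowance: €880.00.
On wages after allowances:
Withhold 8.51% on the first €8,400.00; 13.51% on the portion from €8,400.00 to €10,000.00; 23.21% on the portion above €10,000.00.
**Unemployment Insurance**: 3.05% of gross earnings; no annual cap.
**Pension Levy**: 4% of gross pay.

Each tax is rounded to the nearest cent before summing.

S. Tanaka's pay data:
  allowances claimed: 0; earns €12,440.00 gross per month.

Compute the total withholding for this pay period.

€2,374.34

Wage Tax: taxable = €12,440.00
  €931.00 + 23.21% × (€12,440.00 − €10,000.00) = €931.00 + 23.21% × €2,440.00 = €1,497.32
Unemployment Insurance: 3.05% × €12,440.00 = €379.42
Pension Levy: 4% × €12,440.00 = €497.60
Total: €1,497.32 + €379.42 + €497.60 = €2,374.34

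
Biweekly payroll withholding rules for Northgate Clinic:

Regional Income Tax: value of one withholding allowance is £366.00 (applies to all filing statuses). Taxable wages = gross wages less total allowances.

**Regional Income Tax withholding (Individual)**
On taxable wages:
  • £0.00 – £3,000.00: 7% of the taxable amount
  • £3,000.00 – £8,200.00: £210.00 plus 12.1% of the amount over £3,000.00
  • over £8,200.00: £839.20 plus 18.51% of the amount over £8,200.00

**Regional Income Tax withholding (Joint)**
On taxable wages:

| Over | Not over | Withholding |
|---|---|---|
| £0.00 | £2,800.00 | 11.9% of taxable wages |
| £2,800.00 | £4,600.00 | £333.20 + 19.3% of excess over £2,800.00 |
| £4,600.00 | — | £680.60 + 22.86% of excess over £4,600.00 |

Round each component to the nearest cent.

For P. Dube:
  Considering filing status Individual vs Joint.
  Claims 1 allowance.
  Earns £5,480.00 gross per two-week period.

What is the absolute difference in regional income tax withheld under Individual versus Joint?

Regional Income Tax (Individual): taxable = £5,480.00 − 1×£366.00 = £5,114.00
  £210.00 + 12.1% × (£5,114.00 − £3,000.00) = £210.00 + 12.1% × £2,114.00 = £465.79
Regional Income Tax (Joint): taxable = £5,480.00 − 1×£366.00 = £5,114.00
  £680.60 + 22.86% × (£5,114.00 − £4,600.00) = £680.60 + 22.86% × £514.00 = £798.10
Difference: |£465.79 − £798.10| = £332.31 (higher under Joint)

£332.31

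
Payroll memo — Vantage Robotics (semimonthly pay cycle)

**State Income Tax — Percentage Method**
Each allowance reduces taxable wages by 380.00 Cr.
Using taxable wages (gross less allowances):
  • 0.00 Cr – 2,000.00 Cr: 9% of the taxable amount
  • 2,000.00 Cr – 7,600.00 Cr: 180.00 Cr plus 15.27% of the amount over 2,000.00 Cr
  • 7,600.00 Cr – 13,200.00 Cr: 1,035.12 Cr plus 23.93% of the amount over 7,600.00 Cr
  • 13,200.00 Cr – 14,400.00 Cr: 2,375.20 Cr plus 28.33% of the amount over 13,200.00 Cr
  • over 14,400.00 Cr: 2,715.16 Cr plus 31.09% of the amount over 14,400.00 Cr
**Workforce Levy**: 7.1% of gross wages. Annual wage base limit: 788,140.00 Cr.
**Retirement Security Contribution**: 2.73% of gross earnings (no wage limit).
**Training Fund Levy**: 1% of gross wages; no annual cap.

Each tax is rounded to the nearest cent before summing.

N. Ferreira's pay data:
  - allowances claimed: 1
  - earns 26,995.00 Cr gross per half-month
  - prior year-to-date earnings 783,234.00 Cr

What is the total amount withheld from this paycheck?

State Income Tax: taxable = 26,995.00 Cr − 1×380.00 Cr = 26,615.00 Cr
  2,715.16 Cr + 31.09% × (26,615.00 Cr − 14,400.00 Cr) = 2,715.16 Cr + 31.09% × 12,215.00 Cr = 6,512.80 Cr
Workforce Levy: cap 788,140.00 Cr − YTD 783,234.00 Cr = 4,906.00 Cr subject; 7.1% × 4,906.00 Cr = 348.33 Cr
Retirement Security Contribution: 2.73% × 26,995.00 Cr = 736.96 Cr
Training Fund Levy: 1% × 26,995.00 Cr = 269.95 Cr
Total: 6,512.80 Cr + 348.33 Cr + 736.96 Cr + 269.95 Cr = 7,868.04 Cr

7,868.04 Cr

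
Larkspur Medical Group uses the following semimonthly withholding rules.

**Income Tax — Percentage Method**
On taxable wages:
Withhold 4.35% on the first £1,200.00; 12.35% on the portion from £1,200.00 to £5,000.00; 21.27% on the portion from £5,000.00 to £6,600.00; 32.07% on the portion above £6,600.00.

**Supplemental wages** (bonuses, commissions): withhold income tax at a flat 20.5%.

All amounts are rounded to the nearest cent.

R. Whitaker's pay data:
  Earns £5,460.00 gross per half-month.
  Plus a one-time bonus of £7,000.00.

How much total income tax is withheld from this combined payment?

Income Tax: taxable = £5,460.00
  £521.50 + 21.27% × (£5,460.00 − £5,000.00) = £521.50 + 21.27% × £460.00 = £619.34
Supplemental (20.5% flat on bonus): 20.5% × £7,000.00 = £1,435.00
Total income tax: £619.34 + £1,435.00 = £2,054.34

£2,054.34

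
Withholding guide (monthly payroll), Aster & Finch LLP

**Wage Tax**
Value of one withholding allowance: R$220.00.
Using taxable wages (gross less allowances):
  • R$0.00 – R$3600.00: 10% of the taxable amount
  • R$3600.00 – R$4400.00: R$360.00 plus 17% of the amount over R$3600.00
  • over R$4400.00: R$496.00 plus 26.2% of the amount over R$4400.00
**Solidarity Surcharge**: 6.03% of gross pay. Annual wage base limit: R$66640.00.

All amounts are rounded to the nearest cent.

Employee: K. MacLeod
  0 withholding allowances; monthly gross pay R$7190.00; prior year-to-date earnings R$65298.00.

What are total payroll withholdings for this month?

R$1307.90

Wage Tax: taxable = R$7190.00
  R$496.00 + 26.2% × (R$7190.00 − R$4400.00) = R$496.00 + 26.2% × R$2790.00 = R$1226.98
Solidarity Surcharge: cap R$66640.00 − YTD R$65298.00 = R$1342.00 subject; 6.03% × R$1342.00 = R$80.92
Total: R$1226.98 + R$80.92 = R$1307.90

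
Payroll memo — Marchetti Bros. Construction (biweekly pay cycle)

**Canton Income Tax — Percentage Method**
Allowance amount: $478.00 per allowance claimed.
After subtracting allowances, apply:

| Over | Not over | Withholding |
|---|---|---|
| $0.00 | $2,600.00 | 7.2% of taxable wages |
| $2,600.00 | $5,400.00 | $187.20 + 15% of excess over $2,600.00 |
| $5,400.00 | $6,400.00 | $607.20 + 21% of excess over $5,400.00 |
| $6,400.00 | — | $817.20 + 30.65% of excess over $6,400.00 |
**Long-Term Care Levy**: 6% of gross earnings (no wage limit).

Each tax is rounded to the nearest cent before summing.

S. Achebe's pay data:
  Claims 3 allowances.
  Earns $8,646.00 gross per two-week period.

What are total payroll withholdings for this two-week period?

Canton Income Tax: taxable = $8,646.00 − 3×$478.00 = $7,212.00
  $817.20 + 30.65% × ($7,212.00 − $6,400.00) = $817.20 + 30.65% × $812.00 = $1,066.08
Long-Term Care Levy: 6% × $8,646.00 = $518.76
Total: $1,066.08 + $518.76 = $1,584.84

$1,584.84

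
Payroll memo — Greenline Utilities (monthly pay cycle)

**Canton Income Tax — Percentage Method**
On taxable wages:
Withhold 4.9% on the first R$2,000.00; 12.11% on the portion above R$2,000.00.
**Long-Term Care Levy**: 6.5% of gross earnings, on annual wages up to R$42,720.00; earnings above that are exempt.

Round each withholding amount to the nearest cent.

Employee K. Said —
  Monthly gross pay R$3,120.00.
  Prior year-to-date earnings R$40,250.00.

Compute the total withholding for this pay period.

Canton Income Tax: taxable = R$3,120.00
  R$98.00 + 12.11% × (R$3,120.00 − R$2,000.00) = R$98.00 + 12.11% × R$1,120.00 = R$233.63
Long-Term Care Levy: cap R$42,720.00 − YTD R$40,250.00 = R$2,470.00 subject; 6.5% × R$2,470.00 = R$160.55
Total: R$233.63 + R$160.55 = R$394.18

R$394.18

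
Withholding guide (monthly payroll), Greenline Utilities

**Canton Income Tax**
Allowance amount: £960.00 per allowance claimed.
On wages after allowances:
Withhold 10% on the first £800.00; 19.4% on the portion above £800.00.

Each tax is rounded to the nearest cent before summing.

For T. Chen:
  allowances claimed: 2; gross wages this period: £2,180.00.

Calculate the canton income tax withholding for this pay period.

Canton Income Tax: taxable = £2,180.00 − 2×£960.00 = £260.00
  10% × £260.00 = £26.00

£26.00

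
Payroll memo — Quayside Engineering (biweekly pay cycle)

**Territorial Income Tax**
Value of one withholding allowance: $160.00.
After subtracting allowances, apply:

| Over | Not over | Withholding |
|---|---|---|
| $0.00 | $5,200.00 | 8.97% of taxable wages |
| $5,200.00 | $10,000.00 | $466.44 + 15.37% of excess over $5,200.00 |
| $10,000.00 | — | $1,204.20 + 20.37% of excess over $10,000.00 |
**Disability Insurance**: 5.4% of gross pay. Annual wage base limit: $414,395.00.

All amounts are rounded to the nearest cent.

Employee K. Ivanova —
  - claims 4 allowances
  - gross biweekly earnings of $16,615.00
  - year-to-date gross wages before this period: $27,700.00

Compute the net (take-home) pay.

Territorial Income Tax: taxable = $16,615.00 − 4×$160.00 = $15,975.00
  $1,204.20 + 20.37% × ($15,975.00 − $10,000.00) = $1,204.20 + 20.37% × $5,975.00 = $2,421.31
Disability Insurance: 5.4% × $16,615.00 = $897.21
Total withheld: $2,421.31 + $897.21 = $3,318.52
Net pay: $16,615.00 − $3,318.52 = $13,296.48

$13,296.48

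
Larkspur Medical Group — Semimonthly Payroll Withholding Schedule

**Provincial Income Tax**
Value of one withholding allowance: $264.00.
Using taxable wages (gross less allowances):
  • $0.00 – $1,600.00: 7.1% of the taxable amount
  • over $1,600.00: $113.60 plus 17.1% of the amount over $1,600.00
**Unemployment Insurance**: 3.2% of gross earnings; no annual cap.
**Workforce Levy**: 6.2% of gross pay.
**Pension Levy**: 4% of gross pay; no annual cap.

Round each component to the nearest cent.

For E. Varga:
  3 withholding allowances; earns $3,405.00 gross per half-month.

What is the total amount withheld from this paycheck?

$743.09

Provincial Income Tax: taxable = $3,405.00 − 3×$264.00 = $2,613.00
  $113.60 + 17.1% × ($2,613.00 − $1,600.00) = $113.60 + 17.1% × $1,013.00 = $286.82
Unemployment Insurance: 3.2% × $3,405.00 = $108.96
Workforce Levy: 6.2% × $3,405.00 = $211.11
Pension Levy: 4% × $3,405.00 = $136.20
Total: $286.82 + $108.96 + $211.11 + $136.20 = $743.09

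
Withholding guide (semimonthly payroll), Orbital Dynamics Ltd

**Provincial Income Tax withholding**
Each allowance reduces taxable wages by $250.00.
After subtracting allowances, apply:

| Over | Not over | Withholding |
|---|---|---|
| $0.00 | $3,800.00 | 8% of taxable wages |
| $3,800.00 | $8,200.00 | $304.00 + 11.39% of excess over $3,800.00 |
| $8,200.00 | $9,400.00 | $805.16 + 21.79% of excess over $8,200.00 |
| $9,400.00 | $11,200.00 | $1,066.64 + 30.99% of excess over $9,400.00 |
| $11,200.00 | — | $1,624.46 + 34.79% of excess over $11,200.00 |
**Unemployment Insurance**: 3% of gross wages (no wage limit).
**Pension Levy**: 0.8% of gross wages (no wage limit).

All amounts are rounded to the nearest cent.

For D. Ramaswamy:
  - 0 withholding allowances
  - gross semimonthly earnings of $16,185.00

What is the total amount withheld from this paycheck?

$3,973.77

Provincial Income Tax: taxable = $16,185.00
  $1,624.46 + 34.79% × ($16,185.00 − $11,200.00) = $1,624.46 + 34.79% × $4,985.00 = $3,358.74
Unemployment Insurance: 3% × $16,185.00 = $485.55
Pension Levy: 0.8% × $16,185.00 = $129.48
Total: $3,358.74 + $485.55 + $129.48 = $3,973.77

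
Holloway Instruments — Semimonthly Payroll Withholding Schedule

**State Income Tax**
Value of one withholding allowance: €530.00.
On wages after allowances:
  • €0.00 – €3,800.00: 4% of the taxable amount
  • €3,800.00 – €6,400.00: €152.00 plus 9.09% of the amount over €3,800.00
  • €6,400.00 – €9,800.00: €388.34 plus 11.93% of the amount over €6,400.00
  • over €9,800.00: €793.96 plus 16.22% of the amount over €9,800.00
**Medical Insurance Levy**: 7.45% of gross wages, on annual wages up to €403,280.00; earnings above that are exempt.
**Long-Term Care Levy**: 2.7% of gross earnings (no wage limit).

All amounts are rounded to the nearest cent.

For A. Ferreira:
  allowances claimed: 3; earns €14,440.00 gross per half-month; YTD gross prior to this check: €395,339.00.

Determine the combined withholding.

€2,270.15

State Income Tax: taxable = €14,440.00 − 3×€530.00 = €12,850.00
  €793.96 + 16.22% × (€12,850.00 − €9,800.00) = €793.96 + 16.22% × €3,050.00 = €1,288.67
Medical Insurance Levy: cap €403,280.00 − YTD €395,339.00 = €7,941.00 subject; 7.45% × €7,941.00 = €591.60
Long-Term Care Levy: 2.7% × €14,440.00 = €389.88
Total: €1,288.67 + €591.60 + €389.88 = €2,270.15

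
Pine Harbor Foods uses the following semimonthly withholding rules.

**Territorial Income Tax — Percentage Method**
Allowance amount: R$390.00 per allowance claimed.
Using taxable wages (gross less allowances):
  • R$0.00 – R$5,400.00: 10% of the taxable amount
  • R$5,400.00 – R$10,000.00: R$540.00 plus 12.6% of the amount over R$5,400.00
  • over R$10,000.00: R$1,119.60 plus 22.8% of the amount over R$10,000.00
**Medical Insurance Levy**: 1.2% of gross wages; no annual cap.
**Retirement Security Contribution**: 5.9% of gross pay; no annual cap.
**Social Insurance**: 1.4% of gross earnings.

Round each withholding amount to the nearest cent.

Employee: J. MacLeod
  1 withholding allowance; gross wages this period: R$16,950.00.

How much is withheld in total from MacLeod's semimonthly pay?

R$4,056.03

Territorial Income Tax: taxable = R$16,950.00 − 1×R$390.00 = R$16,560.00
  R$1,119.60 + 22.8% × (R$16,560.00 − R$10,000.00) = R$1,119.60 + 22.8% × R$6,560.00 = R$2,615.28
Medical Insurance Levy: 1.2% × R$16,950.00 = R$203.40
Retirement Security Contribution: 5.9% × R$16,950.00 = R$1,000.05
Social Insurance: 1.4% × R$16,950.00 = R$237.30
Total: R$2,615.28 + R$203.40 + R$1,000.05 + R$237.30 = R$4,056.03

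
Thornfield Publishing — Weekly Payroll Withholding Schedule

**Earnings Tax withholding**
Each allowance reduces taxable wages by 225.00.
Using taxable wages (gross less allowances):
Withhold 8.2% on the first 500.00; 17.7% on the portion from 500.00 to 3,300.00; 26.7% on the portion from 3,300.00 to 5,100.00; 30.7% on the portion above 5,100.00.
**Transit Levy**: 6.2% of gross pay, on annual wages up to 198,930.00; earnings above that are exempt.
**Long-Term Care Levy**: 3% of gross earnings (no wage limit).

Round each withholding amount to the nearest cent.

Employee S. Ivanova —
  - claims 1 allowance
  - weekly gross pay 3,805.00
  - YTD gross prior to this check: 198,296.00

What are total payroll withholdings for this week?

Earnings Tax: taxable = 3,805.00 − 1×225.00 = 3,580.00
  536.60 + 26.7% × (3,580.00 − 3,300.00) = 536.60 + 26.7% × 280.00 = 611.36
Transit Levy: cap 198,930.00 − YTD 198,296.00 = 634.00 subject; 6.2% × 634.00 = 39.31
Long-Term Care Levy: 3% × 3,805.00 = 114.15
Total: 611.36 + 39.31 + 114.15 = 764.82

764.82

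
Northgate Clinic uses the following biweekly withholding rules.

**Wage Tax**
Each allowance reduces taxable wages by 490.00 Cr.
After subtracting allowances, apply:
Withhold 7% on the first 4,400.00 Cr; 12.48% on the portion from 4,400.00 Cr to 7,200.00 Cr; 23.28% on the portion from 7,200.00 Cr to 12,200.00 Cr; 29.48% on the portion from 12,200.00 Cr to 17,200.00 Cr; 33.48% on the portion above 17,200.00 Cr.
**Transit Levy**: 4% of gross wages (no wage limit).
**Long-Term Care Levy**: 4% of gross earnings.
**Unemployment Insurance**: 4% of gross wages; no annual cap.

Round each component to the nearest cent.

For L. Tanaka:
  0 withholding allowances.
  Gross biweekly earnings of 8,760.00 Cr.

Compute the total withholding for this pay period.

2,071.81 Cr

Wage Tax: taxable = 8,760.00 Cr
  657.44 Cr + 23.28% × (8,760.00 Cr − 7,200.00 Cr) = 657.44 Cr + 23.28% × 1,560.00 Cr = 1,020.61 Cr
Transit Levy: 4% × 8,760.00 Cr = 350.40 Cr
Long-Term Care Levy: 4% × 8,760.00 Cr = 350.40 Cr
Unemployment Insurance: 4% × 8,760.00 Cr = 350.40 Cr
Total: 1,020.61 Cr + 350.40 Cr + 350.40 Cr + 350.40 Cr = 2,071.81 Cr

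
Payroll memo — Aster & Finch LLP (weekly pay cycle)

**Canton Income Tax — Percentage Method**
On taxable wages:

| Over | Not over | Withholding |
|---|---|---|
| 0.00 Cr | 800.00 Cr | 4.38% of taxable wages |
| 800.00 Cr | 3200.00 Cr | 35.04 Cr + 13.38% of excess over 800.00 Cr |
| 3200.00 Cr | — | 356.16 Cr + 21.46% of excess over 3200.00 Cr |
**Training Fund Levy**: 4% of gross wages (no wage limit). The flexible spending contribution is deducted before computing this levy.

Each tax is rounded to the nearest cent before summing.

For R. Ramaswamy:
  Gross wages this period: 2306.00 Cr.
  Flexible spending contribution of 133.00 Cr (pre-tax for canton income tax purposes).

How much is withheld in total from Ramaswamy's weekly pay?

305.67 Cr

Canton Income Tax: taxable = 2306.00 Cr − 133.00 Cr = 2173.00 Cr
  35.04 Cr + 13.38% × (2173.00 Cr − 800.00 Cr) = 35.04 Cr + 13.38% × 1373.00 Cr = 218.75 Cr
Training Fund Levy: 4% × 2173.00 Cr = 86.92 Cr
Total: 218.75 Cr + 86.92 Cr = 305.67 Cr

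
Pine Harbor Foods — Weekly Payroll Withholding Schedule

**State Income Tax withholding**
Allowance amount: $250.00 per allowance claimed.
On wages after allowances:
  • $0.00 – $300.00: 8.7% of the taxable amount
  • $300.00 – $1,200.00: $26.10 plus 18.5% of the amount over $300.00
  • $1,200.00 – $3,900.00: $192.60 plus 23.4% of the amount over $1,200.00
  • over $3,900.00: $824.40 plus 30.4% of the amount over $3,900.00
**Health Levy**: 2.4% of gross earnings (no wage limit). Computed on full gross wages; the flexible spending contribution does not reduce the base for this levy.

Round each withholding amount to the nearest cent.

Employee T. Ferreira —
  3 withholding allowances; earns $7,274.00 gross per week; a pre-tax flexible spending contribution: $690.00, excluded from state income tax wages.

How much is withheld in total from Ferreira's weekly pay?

$1,586.92

State Income Tax: taxable = $7,274.00 − $690.00 − 3×$250.00 = $5,834.00
  $824.40 + 30.4% × ($5,834.00 − $3,900.00) = $824.40 + 30.4% × $1,934.00 = $1,412.34
Health Levy: 2.4% × $7,274.00 = $174.58
Total: $1,412.34 + $174.58 = $1,586.92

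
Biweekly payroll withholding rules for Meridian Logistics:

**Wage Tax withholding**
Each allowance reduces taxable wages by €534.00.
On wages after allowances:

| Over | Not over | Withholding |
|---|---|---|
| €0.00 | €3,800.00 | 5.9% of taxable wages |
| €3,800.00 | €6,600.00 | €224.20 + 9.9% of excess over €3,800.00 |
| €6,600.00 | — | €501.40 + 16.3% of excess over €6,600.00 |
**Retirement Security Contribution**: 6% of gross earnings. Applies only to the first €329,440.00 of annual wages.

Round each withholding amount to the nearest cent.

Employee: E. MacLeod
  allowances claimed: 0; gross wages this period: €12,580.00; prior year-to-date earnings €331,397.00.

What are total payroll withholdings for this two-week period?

€1,476.14

Wage Tax: taxable = €12,580.00
  €501.40 + 16.3% × (€12,580.00 − €6,600.00) = €501.40 + 16.3% × €5,980.00 = €1,476.14
Retirement Security Contribution: YTD €331,397.00 ≥ cap €329,440.00 → €0.00
Total: €1,476.14 + €0.00 = €1,476.14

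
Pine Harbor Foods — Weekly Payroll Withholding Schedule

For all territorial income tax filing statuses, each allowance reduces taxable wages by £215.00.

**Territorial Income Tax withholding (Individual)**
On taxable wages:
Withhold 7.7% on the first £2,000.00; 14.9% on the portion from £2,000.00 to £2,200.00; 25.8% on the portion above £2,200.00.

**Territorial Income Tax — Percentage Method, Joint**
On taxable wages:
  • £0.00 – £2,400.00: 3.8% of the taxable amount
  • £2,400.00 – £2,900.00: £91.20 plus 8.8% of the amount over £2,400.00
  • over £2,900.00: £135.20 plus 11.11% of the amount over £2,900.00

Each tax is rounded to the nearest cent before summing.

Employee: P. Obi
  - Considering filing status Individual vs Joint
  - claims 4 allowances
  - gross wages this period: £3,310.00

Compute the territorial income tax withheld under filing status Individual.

Territorial Income Tax (Individual): taxable = £3,310.00 − 4×£215.00 = £2,450.00
  £183.80 + 25.8% × (£2,450.00 − £2,200.00) = £183.80 + 25.8% × £250.00 = £248.30

£248.30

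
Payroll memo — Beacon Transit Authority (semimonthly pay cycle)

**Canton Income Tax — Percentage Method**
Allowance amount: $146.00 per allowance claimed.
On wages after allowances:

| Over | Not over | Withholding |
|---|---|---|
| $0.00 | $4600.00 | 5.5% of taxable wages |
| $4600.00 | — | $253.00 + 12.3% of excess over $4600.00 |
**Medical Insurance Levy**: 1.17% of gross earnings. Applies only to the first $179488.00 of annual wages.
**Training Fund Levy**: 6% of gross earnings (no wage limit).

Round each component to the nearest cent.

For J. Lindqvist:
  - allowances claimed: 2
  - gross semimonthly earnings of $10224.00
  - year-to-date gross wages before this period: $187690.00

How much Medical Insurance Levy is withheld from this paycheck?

Medical Insurance Levy: YTD $187690.00 ≥ cap $179488.00 → $0.00

$0.00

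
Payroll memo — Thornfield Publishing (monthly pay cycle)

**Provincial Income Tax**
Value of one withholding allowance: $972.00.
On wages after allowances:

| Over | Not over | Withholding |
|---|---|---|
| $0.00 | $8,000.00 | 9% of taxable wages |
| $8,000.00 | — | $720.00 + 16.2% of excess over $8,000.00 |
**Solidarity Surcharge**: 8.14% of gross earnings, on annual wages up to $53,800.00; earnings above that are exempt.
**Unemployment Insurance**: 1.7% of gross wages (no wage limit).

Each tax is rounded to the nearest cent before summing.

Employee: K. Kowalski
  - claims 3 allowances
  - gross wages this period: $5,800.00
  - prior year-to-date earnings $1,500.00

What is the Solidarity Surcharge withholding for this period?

Solidarity Surcharge: 8.14% × $5,800.00 = $472.12

$472.12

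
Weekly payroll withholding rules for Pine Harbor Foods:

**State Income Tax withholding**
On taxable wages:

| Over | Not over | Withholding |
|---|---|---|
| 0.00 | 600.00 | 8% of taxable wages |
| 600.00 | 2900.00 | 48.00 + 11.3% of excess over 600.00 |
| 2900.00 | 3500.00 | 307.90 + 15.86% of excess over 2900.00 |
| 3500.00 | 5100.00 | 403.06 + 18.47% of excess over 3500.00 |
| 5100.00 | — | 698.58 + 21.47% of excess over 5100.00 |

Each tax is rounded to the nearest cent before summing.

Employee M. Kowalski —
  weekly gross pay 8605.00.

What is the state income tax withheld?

1451.10

State Income Tax: taxable = 8605.00
  698.58 + 21.47% × (8605.00 − 5100.00) = 698.58 + 21.47% × 3505.00 = 1451.10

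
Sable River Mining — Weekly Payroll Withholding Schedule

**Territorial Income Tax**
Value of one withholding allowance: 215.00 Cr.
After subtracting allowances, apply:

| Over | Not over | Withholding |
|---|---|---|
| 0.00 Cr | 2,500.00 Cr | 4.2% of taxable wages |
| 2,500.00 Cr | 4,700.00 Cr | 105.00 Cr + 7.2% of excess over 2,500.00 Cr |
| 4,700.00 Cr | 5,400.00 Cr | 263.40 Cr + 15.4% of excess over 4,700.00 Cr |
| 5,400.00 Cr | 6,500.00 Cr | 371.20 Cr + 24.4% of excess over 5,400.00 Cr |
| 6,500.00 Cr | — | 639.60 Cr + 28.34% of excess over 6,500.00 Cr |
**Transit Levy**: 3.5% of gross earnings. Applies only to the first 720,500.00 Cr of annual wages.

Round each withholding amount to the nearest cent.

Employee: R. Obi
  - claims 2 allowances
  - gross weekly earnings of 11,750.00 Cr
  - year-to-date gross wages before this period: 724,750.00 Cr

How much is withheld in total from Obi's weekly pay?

2,005.59 Cr

Territorial Income Tax: taxable = 11,750.00 Cr − 2×215.00 Cr = 11,320.00 Cr
  639.60 Cr + 28.34% × (11,320.00 Cr − 6,500.00 Cr) = 639.60 Cr + 28.34% × 4,820.00 Cr = 2,005.59 Cr
Transit Levy: YTD 724,750.00 Cr ≥ cap 720,500.00 Cr → 0.00 Cr
Total: 2,005.59 Cr + 0.00 Cr = 2,005.59 Cr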